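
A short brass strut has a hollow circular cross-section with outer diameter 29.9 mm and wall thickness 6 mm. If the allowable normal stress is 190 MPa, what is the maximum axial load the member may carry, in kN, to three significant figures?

85.6 kN

A = 450.5 mm².
P_max = σ_allow · A = 190 · 450.5 = 85600 N = 85.6 kN.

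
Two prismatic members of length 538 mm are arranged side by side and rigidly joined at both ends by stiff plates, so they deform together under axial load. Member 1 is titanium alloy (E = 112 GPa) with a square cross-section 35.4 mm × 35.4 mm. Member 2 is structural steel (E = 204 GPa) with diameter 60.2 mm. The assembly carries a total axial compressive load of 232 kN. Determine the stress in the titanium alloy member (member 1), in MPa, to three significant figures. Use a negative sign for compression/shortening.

A_1 = 1253 mm².
A_2 = 2846 mm².
Equal strain + equilibrium ⇒ each member carries load in proportion to AE: A₁E₁ = 140400000 N, A₂E₂ = 580600000 N, ΣAE = 721000000 N.
σ₁ = P·E₁/ΣAE = -232000·112000/721000000 = -36.04 MPa.

-36.0 MPa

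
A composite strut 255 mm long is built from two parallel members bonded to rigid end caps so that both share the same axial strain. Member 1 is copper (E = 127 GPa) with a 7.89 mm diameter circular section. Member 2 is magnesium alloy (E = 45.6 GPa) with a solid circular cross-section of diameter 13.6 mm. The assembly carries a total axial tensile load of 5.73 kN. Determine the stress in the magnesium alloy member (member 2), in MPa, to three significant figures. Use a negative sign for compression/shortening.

20.4 MPa

A_1 = 48.89 mm².
A_2 = 145.3 mm².
Equal strain + equilibrium ⇒ each member carries load in proportion to AE: A₁E₁ = 6209000 N, A₂E₂ = 6624000 N, ΣAE = 12830000 N.
σ₂ = P·E₂/ΣAE = 5730·45600/12830000 = 20.36 MPa.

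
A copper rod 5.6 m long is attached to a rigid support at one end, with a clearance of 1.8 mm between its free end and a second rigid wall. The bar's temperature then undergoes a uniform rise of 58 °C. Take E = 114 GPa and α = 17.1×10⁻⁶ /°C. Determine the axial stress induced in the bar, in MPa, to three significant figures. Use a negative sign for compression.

-76.4 MPa

Free thermal expansion αLΔT = 17.1e-6 · 5600 · 58 = 5.554 mm.
The walls engage after the gap closes; constrained expansion = 5.554 − 1.8 = 3.754 mm.
The walls impose strain ε = −(3.754)/5600 = -6.7037e-04; σ = Eε = 114000 · -6.7037e-04 = -76.42 MPa.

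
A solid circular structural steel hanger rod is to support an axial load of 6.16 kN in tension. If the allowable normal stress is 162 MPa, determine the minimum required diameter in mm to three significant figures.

Required area A ≥ P/σ_allow = 6160/162 = 38.02 mm².
For a solid circular section, d ≥ √(4A/π) = 6.958 mm.

6.96 mm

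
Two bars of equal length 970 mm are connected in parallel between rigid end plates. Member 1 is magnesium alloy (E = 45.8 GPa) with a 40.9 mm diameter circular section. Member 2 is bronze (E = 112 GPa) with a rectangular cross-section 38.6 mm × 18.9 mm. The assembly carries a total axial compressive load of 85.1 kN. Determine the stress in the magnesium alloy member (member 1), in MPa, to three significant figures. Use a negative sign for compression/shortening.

-27.5 MPa

A_1 = 1314 mm².
A_2 = 729.5 mm².
Equal strain + equilibrium ⇒ each member carries load in proportion to AE: A₁E₁ = 60170000 N, A₂E₂ = 81710000 N, ΣAE = 141900000 N.
σ₁ = P·E₁/ΣAE = -85100·45800/141900000 = -27.47 MPa.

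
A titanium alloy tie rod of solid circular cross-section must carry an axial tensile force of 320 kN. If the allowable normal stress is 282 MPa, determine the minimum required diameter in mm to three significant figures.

Required area A ≥ P/σ_allow = 320000/282 = 1135 mm².
For a solid circular section, d ≥ √(4A/π) = 38.01 mm.

38.0 mm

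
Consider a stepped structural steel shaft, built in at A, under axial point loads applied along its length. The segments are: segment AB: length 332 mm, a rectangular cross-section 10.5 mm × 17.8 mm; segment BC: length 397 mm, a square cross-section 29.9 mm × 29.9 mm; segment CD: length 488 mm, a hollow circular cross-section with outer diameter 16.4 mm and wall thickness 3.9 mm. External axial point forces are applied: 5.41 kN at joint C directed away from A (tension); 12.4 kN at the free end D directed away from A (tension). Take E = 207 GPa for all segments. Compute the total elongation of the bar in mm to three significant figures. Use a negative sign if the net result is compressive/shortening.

0.382 mm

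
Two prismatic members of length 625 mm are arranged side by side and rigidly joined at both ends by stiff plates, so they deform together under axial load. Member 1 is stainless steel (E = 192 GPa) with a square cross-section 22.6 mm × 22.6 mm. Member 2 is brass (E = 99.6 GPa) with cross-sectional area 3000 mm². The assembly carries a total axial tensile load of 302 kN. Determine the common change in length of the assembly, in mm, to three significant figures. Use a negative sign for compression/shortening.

A_1 = 510.8 mm².
Equal strain + equilibrium ⇒ each member carries load in proportion to AE: A₁E₁ = 98070000 N, A₂E₂ = 298800000 N, ΣAE = 396900000 N.
δ = PL/ΣAE = 302000·625/396900000 = 0.4756 mm.

0.476 mm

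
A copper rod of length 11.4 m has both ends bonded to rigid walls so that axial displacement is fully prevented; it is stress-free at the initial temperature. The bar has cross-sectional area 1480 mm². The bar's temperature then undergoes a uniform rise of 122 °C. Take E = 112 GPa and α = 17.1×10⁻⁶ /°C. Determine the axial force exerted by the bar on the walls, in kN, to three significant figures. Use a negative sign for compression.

-346 kN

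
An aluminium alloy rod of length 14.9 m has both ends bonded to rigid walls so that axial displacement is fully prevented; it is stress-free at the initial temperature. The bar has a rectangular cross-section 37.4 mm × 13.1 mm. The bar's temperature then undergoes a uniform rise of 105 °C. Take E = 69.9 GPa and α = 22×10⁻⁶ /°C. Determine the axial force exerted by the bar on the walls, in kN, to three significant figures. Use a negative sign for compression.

-79.1 kN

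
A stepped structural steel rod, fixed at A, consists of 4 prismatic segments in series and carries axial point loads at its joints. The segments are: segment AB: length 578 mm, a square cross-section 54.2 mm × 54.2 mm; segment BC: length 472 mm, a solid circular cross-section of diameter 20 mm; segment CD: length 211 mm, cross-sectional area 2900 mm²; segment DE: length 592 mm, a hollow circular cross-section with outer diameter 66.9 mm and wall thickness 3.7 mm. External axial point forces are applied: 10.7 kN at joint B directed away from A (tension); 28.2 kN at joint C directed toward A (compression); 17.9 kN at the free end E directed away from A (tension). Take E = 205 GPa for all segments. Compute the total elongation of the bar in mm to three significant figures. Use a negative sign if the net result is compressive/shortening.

Internal axial forces (sectioning from the free end, tension +): N_DE = 17.9 kN, N_CD = 17.9 kN, N_BC = -10.3 kN, N_AB = 0.4 kN.
A_AB = 2938 mm².
A_BC = 314.2 mm².
A_DE = 734.6 mm².
δ_AB = 400·578/(2938·205000) = 0.0003839 mm
δ_BC = -10300·472/(314.2·205000) = -0.07549 mm
δ_CD = 17900·211/(2900·205000) = 0.006353 mm
δ_DE = 17900·592/(734.6·205000) = 0.07036 mm
δ = Σδ_i = 0.001614 mm.

0.00161 mm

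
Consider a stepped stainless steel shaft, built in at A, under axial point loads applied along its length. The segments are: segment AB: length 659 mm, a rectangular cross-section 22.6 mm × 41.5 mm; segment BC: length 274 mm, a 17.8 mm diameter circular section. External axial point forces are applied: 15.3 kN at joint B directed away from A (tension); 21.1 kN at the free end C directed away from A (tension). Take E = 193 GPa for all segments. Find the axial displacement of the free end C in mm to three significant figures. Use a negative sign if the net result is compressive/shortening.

Internal axial forces (sectioning from the free end, tension +): N_BC = 21.1 kN, N_AB = 36.4 kN.
A_AB = 937.9 mm².
A_BC = 248.8 mm².
δ_AB = 36400·659/(937.9·193000) = 0.1325 mm
δ_BC = 21100·274/(248.8·193000) = 0.1204 mm
δ = Σδ_i = 0.2529 mm.

0.253 mm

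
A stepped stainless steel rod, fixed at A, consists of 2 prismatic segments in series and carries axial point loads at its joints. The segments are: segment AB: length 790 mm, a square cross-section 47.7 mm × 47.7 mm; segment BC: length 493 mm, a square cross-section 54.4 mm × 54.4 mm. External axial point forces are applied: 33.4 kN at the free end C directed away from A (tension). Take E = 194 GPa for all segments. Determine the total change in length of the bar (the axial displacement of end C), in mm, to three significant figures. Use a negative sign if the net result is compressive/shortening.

Internal axial forces (sectioning from the free end, tension +): N_BC = 33.4 kN, N_AB = 33.4 kN.
A_AB = 2275 mm².
A_BC = 2959 mm².
δ_AB = 33400·790/(2275·194000) = 0.05978 mm
δ_BC = 33400·493/(2959·194000) = 0.02868 mm
δ = Σδ_i = 0.08846 mm.

0.0885 mm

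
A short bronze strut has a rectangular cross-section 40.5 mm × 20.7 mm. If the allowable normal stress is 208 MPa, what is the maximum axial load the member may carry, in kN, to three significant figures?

174 kN

A = 838.4 mm².
P_max = σ_allow · A = 208 · 838.4 = 174400 N = 174.4 kN.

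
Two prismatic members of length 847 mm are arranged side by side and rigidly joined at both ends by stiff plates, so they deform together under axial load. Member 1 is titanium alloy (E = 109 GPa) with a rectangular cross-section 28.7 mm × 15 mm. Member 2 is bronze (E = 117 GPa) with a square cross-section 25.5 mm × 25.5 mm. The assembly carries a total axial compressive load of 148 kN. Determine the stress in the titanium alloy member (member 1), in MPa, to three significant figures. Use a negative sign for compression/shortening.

A_1 = 430.5 mm².
A_2 = 650.2 mm².
Equal strain + equilibrium ⇒ each member carries load in proportion to AE: A₁E₁ = 46920000 N, A₂E₂ = 76080000 N, ΣAE = 123000000 N.
σ₁ = P·E₁/ΣAE = -148000·109000/123000000 = -131.2 MPa.

-131 MPa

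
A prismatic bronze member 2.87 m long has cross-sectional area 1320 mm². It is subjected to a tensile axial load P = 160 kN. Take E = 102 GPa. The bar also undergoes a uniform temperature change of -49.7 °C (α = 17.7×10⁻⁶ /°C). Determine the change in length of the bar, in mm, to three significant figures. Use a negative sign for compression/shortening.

0.886 mm

δ_mech = NL/(AE) = 160000·2870/(1320·102000) = 3.411 mm.
δ_thermal = αLΔT = 17.7e-6·2870·-49.7 = -2.525 mm.
δ = δ_mech + δ_thermal = 0.8859 mm.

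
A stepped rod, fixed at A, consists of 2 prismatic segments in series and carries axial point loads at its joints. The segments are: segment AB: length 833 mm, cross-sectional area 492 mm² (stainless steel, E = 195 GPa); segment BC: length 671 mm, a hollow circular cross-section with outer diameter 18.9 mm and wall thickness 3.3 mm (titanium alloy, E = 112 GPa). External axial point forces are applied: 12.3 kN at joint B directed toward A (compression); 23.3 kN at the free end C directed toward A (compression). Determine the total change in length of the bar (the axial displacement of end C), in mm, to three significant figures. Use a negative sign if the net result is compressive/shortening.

-1.17 mm

Internal axial forces (sectioning from the free end, tension +): N_BC = -23.3 kN, N_AB = -35.6 kN.
A_BC = 161.7 mm².
δ_AB = -35600·833/(492·195000) = -0.3091 mm
δ_BC = -23300·671/(161.7·112000) = -0.8631 mm
δ = Σδ_i = -1.172 mm.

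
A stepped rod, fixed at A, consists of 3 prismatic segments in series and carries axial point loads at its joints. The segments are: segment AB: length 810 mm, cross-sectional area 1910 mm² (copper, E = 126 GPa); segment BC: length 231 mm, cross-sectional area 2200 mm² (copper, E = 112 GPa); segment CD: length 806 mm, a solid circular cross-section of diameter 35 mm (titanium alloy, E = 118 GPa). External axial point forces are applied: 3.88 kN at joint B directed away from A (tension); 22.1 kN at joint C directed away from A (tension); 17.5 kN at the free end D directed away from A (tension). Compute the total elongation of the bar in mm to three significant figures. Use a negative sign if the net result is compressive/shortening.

0.308 mm

Internal axial forces (sectioning from the free end, tension +): N_CD = 17.5 kN, N_BC = 39.6 kN, N_AB = 43.48 kN.
A_CD = 962.1 mm².
δ_AB = 43480·810/(1910·126000) = 0.1463 mm
δ_BC = 39600·231/(2200·112000) = 0.03712 mm
δ_CD = 17500·806/(962.1·118000) = 0.1242 mm
δ = Σδ_i = 0.3077 mm.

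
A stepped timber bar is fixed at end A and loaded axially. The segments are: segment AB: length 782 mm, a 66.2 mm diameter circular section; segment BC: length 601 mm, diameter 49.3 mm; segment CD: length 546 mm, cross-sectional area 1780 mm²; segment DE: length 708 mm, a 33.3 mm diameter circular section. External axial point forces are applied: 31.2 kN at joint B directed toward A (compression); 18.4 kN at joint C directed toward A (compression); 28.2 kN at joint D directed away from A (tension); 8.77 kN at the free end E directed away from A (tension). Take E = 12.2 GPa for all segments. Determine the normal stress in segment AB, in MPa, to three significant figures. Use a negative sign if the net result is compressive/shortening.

-3.67 MPa

Internal axial forces (sectioning from the free end, tension +): N_DE = 8.77 kN, N_CD = 36.97 kN, N_BC = 18.57 kN, N_AB = -12.63 kN.
A_AB = 3442 mm².
σ_AB = N_AB/A_AB = -12630/3442 = -3.669 MPa.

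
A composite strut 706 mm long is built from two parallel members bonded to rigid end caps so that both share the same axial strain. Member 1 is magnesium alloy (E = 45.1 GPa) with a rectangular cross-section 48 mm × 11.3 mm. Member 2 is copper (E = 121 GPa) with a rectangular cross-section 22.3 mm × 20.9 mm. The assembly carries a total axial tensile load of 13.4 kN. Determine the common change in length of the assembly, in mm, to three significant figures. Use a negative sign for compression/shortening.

0.117 mm

A_1 = 542.4 mm².
A_2 = 466.1 mm².
Equal strain + equilibrium ⇒ each member carries load in proportion to AE: A₁E₁ = 24460000 N, A₂E₂ = 56390000 N, ΣAE = 80860000 N.
δ = PL/ΣAE = 13400·706/80860000 = 0.117 mm.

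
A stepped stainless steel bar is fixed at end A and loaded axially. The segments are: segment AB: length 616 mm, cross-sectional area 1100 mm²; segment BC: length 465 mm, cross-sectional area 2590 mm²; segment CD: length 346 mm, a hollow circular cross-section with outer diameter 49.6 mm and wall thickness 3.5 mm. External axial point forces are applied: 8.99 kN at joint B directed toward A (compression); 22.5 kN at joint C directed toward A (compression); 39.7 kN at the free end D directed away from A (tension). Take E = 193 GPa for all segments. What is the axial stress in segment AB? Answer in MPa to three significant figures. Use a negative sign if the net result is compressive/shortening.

7.46 MPa

Internal axial forces (sectioning from the free end, tension +): N_CD = 39.7 kN, N_BC = 17.2 kN, N_AB = 8.21 kN.
σ_AB = N_AB/A_AB = 8210/1100 = 7.464 MPa.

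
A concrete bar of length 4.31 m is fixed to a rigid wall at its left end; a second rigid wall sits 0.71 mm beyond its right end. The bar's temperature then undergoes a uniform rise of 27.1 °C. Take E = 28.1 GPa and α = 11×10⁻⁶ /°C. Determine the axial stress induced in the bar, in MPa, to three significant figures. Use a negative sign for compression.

-3.75 MPa

Free thermal expansion αLΔT = 11e-6 · 4310 · 27.1 = 1.285 mm.
The walls engage after the gap closes; constrained expansion = 1.285 − 0.71 = 0.5748 mm.
The walls impose strain ε = −(0.5748)/4310 = -1.3337e-04; σ = Eε = 28100 · -1.3337e-04 = -3.748 MPa.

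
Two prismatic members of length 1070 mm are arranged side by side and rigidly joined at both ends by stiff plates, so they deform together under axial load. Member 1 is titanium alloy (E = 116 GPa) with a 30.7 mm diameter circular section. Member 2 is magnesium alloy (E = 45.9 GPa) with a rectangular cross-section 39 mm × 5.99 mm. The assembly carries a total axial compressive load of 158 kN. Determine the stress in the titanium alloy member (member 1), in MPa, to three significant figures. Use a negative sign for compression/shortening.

A_1 = 740.2 mm².
A_2 = 233.6 mm².
Equal strain + equilibrium ⇒ each member carries load in proportion to AE: A₁E₁ = 85870000 N, A₂E₂ = 10720000 N, ΣAE = 96590000 N.
σ₁ = P·E₁/ΣAE = -158000·116000/96590000 = -189.8 MPa.

-190 MPa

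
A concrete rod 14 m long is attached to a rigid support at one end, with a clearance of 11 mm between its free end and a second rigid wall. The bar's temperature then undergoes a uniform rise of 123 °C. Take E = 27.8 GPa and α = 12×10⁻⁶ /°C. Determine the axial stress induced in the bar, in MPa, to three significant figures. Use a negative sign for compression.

-19.2 MPa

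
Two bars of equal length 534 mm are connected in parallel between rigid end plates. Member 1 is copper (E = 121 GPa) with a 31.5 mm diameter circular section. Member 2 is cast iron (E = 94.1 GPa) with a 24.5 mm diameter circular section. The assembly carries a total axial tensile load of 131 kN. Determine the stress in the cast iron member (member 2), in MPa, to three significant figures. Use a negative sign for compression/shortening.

88.9 MPa

A_1 = 779.3 mm².
A_2 = 471.4 mm².
Equal strain + equilibrium ⇒ each member carries load in proportion to AE: A₁E₁ = 94300000 N, A₂E₂ = 44360000 N, ΣAE = 138700000 N.
σ₂ = P·E₂/ΣAE = 131000·94100/138700000 = 88.9 MPa.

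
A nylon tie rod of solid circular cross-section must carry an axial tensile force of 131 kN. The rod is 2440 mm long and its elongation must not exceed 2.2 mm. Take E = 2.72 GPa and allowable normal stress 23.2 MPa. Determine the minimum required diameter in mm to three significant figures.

Required area A ≥ P/σ_allow = 131000/23.2 = 5647 mm².
For a solid circular section, d ≥ √(4A/π) = 84.79 mm.
Elongation limit: A ≥ PL/(Eδ_allow) = 131000·2440/(2720·2.2) = 53420 mm² ⇒ d ≥ 260.8 mm.
The elongation limit governs.

261 mm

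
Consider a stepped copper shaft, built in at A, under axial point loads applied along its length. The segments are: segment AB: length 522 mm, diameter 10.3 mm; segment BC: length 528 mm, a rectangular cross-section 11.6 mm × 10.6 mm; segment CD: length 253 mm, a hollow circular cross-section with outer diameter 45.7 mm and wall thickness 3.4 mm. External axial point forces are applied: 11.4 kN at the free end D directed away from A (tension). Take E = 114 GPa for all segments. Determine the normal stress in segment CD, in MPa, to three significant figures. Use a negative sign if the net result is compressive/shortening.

25.2 MPa

Internal axial forces (sectioning from the free end, tension +): N_CD = 11.4 kN, N_BC = 11.4 kN, N_AB = 11.4 kN.
A_CD = 451.8 mm².
σ_CD = N_CD/A_CD = 11400/451.8 = 25.23 MPa.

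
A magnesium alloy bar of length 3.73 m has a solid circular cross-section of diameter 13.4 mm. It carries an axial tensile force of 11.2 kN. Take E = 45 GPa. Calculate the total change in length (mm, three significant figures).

A = 141 mm².
δ_mech = NL/(AE) = 11200·3730/(141·45000) = 6.583 mm.

6.58 mm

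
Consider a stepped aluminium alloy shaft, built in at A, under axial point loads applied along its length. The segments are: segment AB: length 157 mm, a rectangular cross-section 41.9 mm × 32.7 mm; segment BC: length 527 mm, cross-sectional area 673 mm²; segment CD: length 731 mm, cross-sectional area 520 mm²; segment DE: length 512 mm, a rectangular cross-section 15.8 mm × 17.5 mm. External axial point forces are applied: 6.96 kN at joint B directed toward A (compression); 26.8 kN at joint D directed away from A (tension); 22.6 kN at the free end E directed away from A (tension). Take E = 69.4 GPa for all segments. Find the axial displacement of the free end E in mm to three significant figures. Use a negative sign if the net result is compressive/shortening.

2.23 mm

Internal axial forces (sectioning from the free end, tension +): N_DE = 22.6 kN, N_CD = 49.4 kN, N_BC = 49.4 kN, N_AB = 42.44 kN.
A_AB = 1370 mm².
A_DE = 276.5 mm².
δ_AB = 42440·157/(1370·69400) = 0.07007 mm
δ_BC = 49400·527/(673·69400) = 0.5574 mm
δ_CD = 49400·731/(520·69400) = 1.001 mm
δ_DE = 22600·512/(276.5·69400) = 0.603 mm
δ = Σδ_i = 2.231 mm.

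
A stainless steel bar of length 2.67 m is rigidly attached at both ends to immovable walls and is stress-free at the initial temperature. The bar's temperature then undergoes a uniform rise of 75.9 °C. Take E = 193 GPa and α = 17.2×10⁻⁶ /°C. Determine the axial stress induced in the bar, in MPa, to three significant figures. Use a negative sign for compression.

-252 MPa

Free thermal expansion αLΔT = 17.2e-6 · 2670 · 75.9 = 3.486 mm.
The walls impose strain ε = −(3.486)/2670 = -1.3055e-03; σ = Eε = 193000 · -1.3055e-03 = -252 MPa.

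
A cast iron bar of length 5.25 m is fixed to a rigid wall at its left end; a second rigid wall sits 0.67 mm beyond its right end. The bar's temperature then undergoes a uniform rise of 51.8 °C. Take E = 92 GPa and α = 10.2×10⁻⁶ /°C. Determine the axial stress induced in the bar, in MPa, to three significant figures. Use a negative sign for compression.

-36.9 MPa

Free thermal expansion αLΔT = 10.2e-6 · 5250 · 51.8 = 2.774 mm.
The walls engage after the gap closes; constrained expansion = 2.774 − 0.67 = 2.104 mm.
The walls impose strain ε = −(2.104)/5250 = -4.0074e-04; σ = Eε = 92000 · -4.0074e-04 = -36.87 MPa.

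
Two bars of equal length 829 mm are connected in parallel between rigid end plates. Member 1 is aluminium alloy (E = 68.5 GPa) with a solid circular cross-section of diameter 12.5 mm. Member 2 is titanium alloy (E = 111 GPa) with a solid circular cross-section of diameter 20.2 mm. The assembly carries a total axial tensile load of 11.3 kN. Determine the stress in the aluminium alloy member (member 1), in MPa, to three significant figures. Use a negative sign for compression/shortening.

A_1 = 122.7 mm².
A_2 = 320.5 mm².
Equal strain + equilibrium ⇒ each member carries load in proportion to AE: A₁E₁ = 8406000 N, A₂E₂ = 35570000 N, ΣAE = 43980000 N.
σ₁ = P·E₁/ΣAE = 11300·68500/43980000 = 17.6 MPa.

17.6 MPa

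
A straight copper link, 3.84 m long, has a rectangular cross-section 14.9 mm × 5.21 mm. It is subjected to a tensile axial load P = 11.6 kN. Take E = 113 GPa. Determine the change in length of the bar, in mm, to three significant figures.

A = 77.63 mm².
δ_mech = NL/(AE) = 11600·3840/(77.63·113000) = 5.078 mm.

5.08 mm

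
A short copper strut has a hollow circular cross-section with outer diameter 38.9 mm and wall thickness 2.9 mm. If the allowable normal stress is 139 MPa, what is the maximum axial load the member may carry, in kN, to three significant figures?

A = 328 mm².
P_max = σ_allow · A = 139 · 328 = 45590 N = 45.59 kN.

45.6 kN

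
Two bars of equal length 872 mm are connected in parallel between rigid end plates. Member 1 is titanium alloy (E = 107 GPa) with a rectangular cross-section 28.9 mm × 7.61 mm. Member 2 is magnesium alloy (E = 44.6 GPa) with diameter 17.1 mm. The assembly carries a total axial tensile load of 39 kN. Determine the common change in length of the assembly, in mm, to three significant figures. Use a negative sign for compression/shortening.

1.01 mm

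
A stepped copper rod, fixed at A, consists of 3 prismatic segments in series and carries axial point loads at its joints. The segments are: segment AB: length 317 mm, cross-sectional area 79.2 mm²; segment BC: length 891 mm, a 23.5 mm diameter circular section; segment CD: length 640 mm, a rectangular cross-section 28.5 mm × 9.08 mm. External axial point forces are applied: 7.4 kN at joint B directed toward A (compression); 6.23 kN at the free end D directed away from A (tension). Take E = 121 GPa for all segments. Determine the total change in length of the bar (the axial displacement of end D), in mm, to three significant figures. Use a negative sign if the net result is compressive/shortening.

0.194 mm

Internal axial forces (sectioning from the free end, tension +): N_CD = 6.23 kN, N_BC = 6.23 kN, N_AB = -1.17 kN.
A_BC = 433.7 mm².
A_CD = 258.8 mm².
δ_AB = -1170·317/(79.2·121000) = -0.0387 mm
δ_BC = 6230·891/(433.7·121000) = 0.1058 mm
δ_CD = 6230·640/(258.8·121000) = 0.1273 mm
δ = Σδ_i = 0.1944 mm.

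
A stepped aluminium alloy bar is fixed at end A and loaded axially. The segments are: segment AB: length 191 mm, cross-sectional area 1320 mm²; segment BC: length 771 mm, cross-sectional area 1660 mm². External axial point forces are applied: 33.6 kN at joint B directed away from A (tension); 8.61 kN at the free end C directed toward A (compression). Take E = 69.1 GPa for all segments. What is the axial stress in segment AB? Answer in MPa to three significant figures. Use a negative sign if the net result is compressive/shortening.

18.9 MPa

Internal axial forces (sectioning from the free end, tension +): N_BC = -8.61 kN, N_AB = 24.99 kN.
σ_AB = N_AB/A_AB = 24990/1320 = 18.93 MPa.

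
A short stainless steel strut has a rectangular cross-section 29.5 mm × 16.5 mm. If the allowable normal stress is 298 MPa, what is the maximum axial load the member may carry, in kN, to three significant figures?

145 kN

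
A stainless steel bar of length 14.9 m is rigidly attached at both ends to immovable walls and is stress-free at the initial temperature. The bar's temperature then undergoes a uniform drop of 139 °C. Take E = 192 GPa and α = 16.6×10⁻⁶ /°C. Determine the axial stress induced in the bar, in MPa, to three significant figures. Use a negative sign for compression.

443 MPa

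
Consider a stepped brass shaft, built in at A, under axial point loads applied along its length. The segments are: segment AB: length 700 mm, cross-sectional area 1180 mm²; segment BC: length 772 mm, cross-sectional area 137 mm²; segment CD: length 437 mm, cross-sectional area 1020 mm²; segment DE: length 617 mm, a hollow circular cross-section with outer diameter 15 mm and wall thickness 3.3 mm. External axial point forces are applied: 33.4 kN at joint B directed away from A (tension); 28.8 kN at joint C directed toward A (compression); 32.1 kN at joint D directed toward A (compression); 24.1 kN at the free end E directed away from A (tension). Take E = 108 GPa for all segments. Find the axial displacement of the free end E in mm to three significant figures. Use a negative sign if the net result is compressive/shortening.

-0.835 mm

Internal axial forces (sectioning from the free end, tension +): N_DE = 24.1 kN, N_CD = -8 kN, N_BC = -36.8 kN, N_AB = -3.4 kN.
A_DE = 121.3 mm².
δ_AB = -3400·700/(1180·108000) = -0.01868 mm
δ_BC = -36800·772/(137·108000) = -1.92 mm
δ_CD = -8000·437/(1020·108000) = -0.03174 mm
δ_DE = 24100·617/(121.3·108000) = 1.135 mm
δ = Σδ_i = -0.8354 mm.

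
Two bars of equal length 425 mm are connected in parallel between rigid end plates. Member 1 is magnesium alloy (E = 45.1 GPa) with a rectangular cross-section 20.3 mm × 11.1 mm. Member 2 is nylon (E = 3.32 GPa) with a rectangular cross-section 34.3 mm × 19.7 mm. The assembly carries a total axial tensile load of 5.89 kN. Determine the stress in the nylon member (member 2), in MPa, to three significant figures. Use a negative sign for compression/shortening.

1.58 MPa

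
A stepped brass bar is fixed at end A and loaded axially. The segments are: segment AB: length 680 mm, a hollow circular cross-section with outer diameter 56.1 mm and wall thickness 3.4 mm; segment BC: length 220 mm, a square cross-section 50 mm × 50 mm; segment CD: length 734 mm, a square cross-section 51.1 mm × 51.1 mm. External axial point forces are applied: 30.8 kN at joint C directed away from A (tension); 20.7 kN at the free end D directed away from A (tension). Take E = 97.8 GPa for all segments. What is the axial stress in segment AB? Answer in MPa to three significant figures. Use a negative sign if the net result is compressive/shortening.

Internal axial forces (sectioning from the free end, tension +): N_CD = 20.7 kN, N_BC = 51.5 kN, N_AB = 51.5 kN.
A_AB = 562.9 mm².
σ_AB = N_AB/A_AB = 51500/562.9 = 91.49 MPa.

91.5 MPa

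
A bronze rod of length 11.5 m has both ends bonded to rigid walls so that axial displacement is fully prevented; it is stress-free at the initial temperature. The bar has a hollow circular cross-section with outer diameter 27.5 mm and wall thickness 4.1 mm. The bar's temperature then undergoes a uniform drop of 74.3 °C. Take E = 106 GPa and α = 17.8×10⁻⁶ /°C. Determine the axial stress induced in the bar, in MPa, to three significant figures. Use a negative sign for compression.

Free thermal expansion αLΔT = 17.8e-6 · 11500 · -74.3 = -15.21 mm.
The walls impose strain ε = −(-15.21)/11500 = 1.3225e-03; σ = Eε = 106000 · 1.3225e-03 = 140.2 MPa.

140 MPa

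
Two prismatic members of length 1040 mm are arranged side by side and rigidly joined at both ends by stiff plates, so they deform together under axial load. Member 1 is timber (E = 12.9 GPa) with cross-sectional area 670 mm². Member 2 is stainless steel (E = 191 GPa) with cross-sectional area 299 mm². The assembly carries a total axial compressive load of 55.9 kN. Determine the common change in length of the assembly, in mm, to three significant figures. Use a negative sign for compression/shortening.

-0.884 mm

Equal strain + equilibrium ⇒ each member carries load in proportion to AE: A₁E₁ = 8643000 N, A₂E₂ = 57110000 N, ΣAE = 65750000 N.
δ = PL/ΣAE = -55900·1040/65750000 = -0.8842 mm.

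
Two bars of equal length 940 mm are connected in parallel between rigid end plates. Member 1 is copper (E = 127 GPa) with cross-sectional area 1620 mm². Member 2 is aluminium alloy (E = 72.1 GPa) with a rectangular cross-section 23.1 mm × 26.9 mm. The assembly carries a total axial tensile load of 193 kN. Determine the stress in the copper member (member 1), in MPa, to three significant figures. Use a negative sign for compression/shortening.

97.8 MPa

A_2 = 621.4 mm².
Equal strain + equilibrium ⇒ each member carries load in proportion to AE: A₁E₁ = 205700000 N, A₂E₂ = 44800000 N, ΣAE = 250500000 N.
σ₁ = P·E₁/ΣAE = 193000·127000/250500000 = 97.83 MPa.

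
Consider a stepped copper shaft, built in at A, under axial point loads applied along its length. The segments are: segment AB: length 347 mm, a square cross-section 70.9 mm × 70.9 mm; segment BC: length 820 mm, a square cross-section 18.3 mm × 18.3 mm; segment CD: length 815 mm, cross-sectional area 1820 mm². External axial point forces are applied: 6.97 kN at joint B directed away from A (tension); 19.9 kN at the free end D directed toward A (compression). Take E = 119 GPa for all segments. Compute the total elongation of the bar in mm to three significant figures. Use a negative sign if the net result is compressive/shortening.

Internal axial forces (sectioning from the free end, tension +): N_CD = -19.9 kN, N_BC = -19.9 kN, N_AB = -12.93 kN.
A_AB = 5027 mm².
A_BC = 334.9 mm².
δ_AB = -12930·347/(5027·119000) = -0.0075 mm
δ_BC = -19900·820/(334.9·119000) = -0.4095 mm
δ_CD = -19900·815/(1820·119000) = -0.07488 mm
δ = Σδ_i = -0.4919 mm.

-0.492 mm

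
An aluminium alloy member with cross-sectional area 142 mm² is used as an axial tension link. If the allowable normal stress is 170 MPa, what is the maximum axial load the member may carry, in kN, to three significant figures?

P_max = σ_allow · A = 170 · 142 = 24140 N = 24.14 kN.

24.1 kN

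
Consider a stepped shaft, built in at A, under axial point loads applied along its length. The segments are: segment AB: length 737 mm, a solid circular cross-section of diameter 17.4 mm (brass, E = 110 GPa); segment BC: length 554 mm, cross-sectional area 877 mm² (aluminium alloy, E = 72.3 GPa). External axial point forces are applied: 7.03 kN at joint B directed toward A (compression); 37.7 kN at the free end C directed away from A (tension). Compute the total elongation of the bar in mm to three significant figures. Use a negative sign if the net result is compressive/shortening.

Internal axial forces (sectioning from the free end, tension +): N_BC = 37.7 kN, N_AB = 30.67 kN.
A_AB = 237.8 mm².
δ_AB = 30670·737/(237.8·110000) = 0.8642 mm
δ_BC = 37700·554/(877·72300) = 0.3294 mm
δ = Σδ_i = 1.194 mm.

1.19 mm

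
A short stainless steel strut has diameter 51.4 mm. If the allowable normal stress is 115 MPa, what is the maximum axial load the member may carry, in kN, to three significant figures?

A = 2075 mm².
P_max = σ_allow · A = 115 · 2075 = 238600 N = 238.6 kN.

239 kN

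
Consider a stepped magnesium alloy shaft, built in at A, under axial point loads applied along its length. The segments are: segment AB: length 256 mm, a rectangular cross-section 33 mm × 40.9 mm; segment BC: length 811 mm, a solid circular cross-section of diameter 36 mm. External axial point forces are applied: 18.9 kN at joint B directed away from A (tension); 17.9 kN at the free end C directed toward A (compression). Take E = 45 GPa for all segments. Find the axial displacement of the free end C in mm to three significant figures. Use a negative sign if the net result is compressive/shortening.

-0.313 mm

Internal axial forces (sectioning from the free end, tension +): N_BC = -17.9 kN, N_AB = 1 kN.
A_AB = 1350 mm².
A_BC = 1018 mm².
δ_AB = 1000·256/(1350·45000) = 0.004215 mm
δ_BC = -17900·811/(1018·45000) = -0.3169 mm
δ = Σδ_i = -0.3127 mm.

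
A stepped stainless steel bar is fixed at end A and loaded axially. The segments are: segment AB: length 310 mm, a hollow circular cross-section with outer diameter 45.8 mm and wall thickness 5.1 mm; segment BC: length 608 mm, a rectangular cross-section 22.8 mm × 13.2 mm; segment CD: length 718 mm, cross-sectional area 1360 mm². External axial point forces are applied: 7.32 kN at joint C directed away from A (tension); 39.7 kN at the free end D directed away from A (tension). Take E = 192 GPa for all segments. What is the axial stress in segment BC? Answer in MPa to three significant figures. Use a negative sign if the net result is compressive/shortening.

Internal axial forces (sectioning from the free end, tension +): N_CD = 39.7 kN, N_BC = 47.02 kN, N_AB = 47.02 kN.
A_BC = 301 mm².
σ_BC = N_BC/A_BC = 47020/301 = 156.2 MPa.

156 MPa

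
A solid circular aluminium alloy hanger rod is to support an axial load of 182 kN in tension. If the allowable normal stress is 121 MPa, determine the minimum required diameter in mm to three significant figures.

Required area A ≥ P/σ_allow = 182000/121 = 1504 mm².
For a solid circular section, d ≥ √(4A/π) = 43.76 mm.

43.8 mm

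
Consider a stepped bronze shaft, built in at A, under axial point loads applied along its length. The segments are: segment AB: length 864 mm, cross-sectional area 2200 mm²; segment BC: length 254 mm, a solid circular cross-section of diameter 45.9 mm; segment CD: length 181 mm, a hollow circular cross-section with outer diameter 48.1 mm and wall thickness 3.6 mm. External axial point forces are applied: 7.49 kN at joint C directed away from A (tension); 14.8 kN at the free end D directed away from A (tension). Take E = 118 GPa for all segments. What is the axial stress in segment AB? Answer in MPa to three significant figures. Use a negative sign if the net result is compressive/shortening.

10.1 MPa

Internal axial forces (sectioning from the free end, tension +): N_CD = 14.8 kN, N_BC = 22.29 kN, N_AB = 22.29 kN.
σ_AB = N_AB/A_AB = 22290/2200 = 10.13 MPa.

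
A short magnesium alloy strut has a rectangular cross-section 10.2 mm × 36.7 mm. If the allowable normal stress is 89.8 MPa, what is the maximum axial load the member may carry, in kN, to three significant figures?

A = 374.3 mm².
P_max = σ_allow · A = 89.8 · 374.3 = 33620 N = 33.62 kN.

33.6 kN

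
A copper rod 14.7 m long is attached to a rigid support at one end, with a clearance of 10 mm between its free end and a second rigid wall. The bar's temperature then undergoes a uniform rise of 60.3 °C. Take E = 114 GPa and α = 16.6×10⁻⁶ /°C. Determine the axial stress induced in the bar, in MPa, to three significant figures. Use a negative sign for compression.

Free thermal expansion αLΔT = 16.6e-6 · 14700 · 60.3 = 14.71 mm.
The walls engage after the gap closes; constrained expansion = 14.71 − 10 = 4.714 mm.
The walls impose strain ε = −(4.714)/14700 = -3.2071e-04; σ = Eε = 114000 · -3.2071e-04 = -36.56 MPa.

-36.6 MPa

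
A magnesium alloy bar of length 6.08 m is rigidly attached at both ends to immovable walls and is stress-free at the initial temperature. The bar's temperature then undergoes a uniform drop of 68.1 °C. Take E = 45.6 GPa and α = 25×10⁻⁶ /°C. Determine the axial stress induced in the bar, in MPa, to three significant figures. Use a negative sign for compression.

Free thermal expansion αLΔT = 25e-6 · 6080 · -68.1 = -10.35 mm.
The walls impose strain ε = −(-10.35)/6080 = 1.7025e-03; σ = Eε = 45600 · 1.7025e-03 = 77.63 MPa.

77.6 MPa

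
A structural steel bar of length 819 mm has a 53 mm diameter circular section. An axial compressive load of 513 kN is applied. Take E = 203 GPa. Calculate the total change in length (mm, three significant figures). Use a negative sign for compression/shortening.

A = 2206 mm².
δ_mech = NL/(AE) = -513000·819/(2206·203000) = -0.9381 mm.

-0.938 mm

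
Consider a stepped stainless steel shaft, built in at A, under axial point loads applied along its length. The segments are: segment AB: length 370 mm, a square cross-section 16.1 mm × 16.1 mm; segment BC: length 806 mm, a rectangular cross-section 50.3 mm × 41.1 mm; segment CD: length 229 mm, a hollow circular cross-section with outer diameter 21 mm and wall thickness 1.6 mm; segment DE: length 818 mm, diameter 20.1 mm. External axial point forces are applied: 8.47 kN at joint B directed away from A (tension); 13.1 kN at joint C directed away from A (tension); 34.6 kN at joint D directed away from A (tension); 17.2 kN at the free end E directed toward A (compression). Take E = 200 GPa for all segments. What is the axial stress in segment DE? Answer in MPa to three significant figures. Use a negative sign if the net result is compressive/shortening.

-54.2 MPa

Internal axial forces (sectioning from the free end, tension +): N_DE = -17.2 kN, N_CD = 17.4 kN, N_BC = 30.5 kN, N_AB = 38.97 kN.
A_DE = 317.3 mm².
σ_DE = N_DE/A_DE = -17200/317.3 = -54.21 MPa.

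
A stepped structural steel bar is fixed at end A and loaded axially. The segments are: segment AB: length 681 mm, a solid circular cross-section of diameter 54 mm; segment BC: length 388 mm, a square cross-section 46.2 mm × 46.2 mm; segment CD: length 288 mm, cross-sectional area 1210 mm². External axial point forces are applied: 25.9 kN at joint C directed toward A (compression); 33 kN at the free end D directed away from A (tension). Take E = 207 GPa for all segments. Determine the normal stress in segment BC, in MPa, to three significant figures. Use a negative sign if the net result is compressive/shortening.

3.33 MPa

Internal axial forces (sectioning from the free end, tension +): N_CD = 33 kN, N_BC = 7.1 kN, N_AB = 7.1 kN.
A_BC = 2134 mm².
σ_BC = N_BC/A_BC = 7100/2134 = 3.326 MPa.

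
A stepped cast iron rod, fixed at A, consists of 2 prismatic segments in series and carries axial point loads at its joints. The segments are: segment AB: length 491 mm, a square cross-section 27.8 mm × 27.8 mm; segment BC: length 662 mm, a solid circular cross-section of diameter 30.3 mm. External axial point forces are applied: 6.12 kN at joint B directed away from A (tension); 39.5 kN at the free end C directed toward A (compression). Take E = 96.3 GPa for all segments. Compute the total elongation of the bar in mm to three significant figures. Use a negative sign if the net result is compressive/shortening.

-0.597 mm

Internal axial forces (sectioning from the free end, tension +): N_BC = -39.5 kN, N_AB = -33.38 kN.
A_AB = 772.8 mm².
A_BC = 721.1 mm².
δ_AB = -33380·491/(772.8·96300) = -0.2202 mm
δ_BC = -39500·662/(721.1·96300) = -0.3766 mm
δ = Σδ_i = -0.5968 mm.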